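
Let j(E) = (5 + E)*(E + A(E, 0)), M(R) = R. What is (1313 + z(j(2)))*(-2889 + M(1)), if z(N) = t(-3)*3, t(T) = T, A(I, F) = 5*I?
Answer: -3765952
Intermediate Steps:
j(E) = 6*E*(5 + E) (j(E) = (5 + E)*(E + 5*E) = (5 + E)*(6*E) = 6*E*(5 + E))
z(N) = -9 (z(N) = -3*3 = -9)
(1313 + z(j(2)))*(-2889 + M(1)) = (1313 - 9)*(-2889 + 1) = 1304*(-2888) = -3765952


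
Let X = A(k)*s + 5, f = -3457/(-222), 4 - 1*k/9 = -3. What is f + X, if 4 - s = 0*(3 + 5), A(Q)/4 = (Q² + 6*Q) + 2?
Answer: 15452215/222 ≈ 69605.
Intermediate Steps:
k = 63 (k = 36 - 9*(-3) = 36 + 27 = 63)
f = 3457/222 (f = -3457*(-1/222) = 3457/222 ≈ 15.572)
A(Q) = 8 + 4*Q² + 24*Q (A(Q) = 4*((Q² + 6*Q) + 2) = 4*(2 + Q² + 6*Q) = 8 + 4*Q² + 24*Q)
s = 4 (s = 4 - 0*(3 + 5) = 4 - 0*8 = 4 - 1*0 = 4 + 0 = 4)
X = 69589 (X = (8 + 4*63² + 24*63)*4 + 5 = (8 + 4*3969 + 1512)*4 + 5 = (8 + 15876 + 1512)*4 + 5 = 17396*4 + 5 = 69584 + 5 = 69589)
f + X = 3457/222 + 69589 = 15452215/222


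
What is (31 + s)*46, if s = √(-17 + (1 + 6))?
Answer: 1426 + 46*I*√10 ≈ 1426.0 + 145.46*I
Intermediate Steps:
s = I*√10 (s = √(-17 + 7) = √(-10) = I*√10 ≈ 3.1623*I)
(31 + s)*46 = (31 + I*√10)*46 = 1426 + 46*I*√10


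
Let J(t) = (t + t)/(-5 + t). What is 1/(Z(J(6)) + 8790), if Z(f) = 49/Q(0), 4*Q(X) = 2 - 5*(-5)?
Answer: 27/237526 ≈ 0.00011367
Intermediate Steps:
Q(X) = 27/4 (Q(X) = (2 - 5*(-5))/4 = (2 + 25)/4 = (1/4)*27 = 27/4)
J(t) = 2*t/(-5 + t) (J(t) = (2*t)/(-5 + t) = 2*t/(-5 + t))
Z(f) = 196/27 (Z(f) = 49/(27/4) = 49*(4/27) = 196/27)
1/(Z(J(6)) + 8790) = 1/(196/27 + 8790) = 1/(237526/27) = 27/237526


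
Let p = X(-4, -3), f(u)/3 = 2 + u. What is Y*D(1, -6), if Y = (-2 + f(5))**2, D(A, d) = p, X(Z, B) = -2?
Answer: -722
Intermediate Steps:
f(u) = 6 + 3*u (f(u) = 3*(2 + u) = 6 + 3*u)
p = -2
D(A, d) = -2
Y = 361 (Y = (-2 + (6 + 3*5))**2 = (-2 + (6 + 15))**2 = (-2 + 21)**2 = 19**2 = 361)
Y*D(1, -6) = 361*(-2) = -722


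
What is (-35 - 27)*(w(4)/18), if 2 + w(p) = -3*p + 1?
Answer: 403/9 ≈ 44.778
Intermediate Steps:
w(p) = -1 - 3*p (w(p) = -2 + (-3*p + 1) = -2 + (1 - 3*p) = -1 - 3*p)
(-35 - 27)*(w(4)/18) = (-35 - 27)*((-1 - 3*4)/18) = -62*(-1 - 12)/18 = -(-806)/18 = -62*(-13/18) = 403/9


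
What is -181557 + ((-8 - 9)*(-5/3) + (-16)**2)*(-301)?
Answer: -801424/3 ≈ -2.6714e+5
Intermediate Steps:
-181557 + ((-8 - 9)*(-5/3) + (-16)**2)*(-301) = -181557 + (-(-85)/3 + 256)*(-301) = -181557 + (-17*(-5/3) + 256)*(-301) = -181557 + (85/3 + 256)*(-301) = -181557 + (853/3)*(-301) = -181557 - 256753/3 = -801424/3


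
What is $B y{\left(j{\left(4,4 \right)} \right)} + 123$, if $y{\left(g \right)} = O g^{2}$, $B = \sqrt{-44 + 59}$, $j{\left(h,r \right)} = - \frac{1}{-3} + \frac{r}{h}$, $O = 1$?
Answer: $123 + \frac{16 \sqrt{15}}{9} \approx 129.89$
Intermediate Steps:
$j{\left(h,r \right)} = \frac{1}{3} + \frac{r}{h}$ ($j{\left(h,r \right)} = \left(-1\right) \left(- \frac{1}{3}\right) + \frac{r}{h} = \frac{1}{3} + \frac{r}{h}$)
$B = \sqrt{15} \approx 3.873$
$y{\left(g \right)} = g^{2}$ ($y{\left(g \right)} = 1 g^{2} = g^{2}$)
$B y{\left(j{\left(4,4 \right)} \right)} + 123 = \sqrt{15} \left(\frac{4 + \frac{1}{3} \cdot 4}{4}\right)^{2} + 123 = \sqrt{15} \left(\frac{4 + \frac{4}{3}}{4}\right)^{2} + 123 = \sqrt{15} \left(\frac{1}{4} \cdot \frac{16}{3}\right)^{2} + 123 = \sqrt{15} \left(\frac{4}{3}\right)^{2} + 123 = \sqrt{15} \cdot \frac{16}{9} + 123 = \frac{16 \sqrt{15}}{9} + 123 = 123 + \frac{16 \sqrt{15}}{9}$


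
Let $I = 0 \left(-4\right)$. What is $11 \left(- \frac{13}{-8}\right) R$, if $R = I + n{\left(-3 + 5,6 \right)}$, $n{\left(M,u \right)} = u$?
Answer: $\frac{429}{4} \approx 107.25$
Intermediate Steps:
$I = 0$
$R = 6$ ($R = 0 + 6 = 6$)
$11 \left(- \frac{13}{-8}\right) R = 11 \left(- \frac{13}{-8}\right) 6 = 11 \left(\left(-13\right) \left(- \frac{1}{8}\right)\right) 6 = 11 \cdot \frac{13}{8} \cdot 6 = \frac{143}{8} \cdot 6 = \frac{429}{4}$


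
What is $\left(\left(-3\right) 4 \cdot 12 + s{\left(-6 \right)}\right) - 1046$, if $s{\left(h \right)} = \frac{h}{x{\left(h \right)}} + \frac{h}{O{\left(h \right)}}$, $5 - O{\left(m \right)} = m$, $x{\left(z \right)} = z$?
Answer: $- \frac{13085}{11} \approx -1189.5$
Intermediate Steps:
$O{\left(m \right)} = 5 - m$
$s{\left(h \right)} = 1 + \frac{h}{5 - h}$ ($s{\left(h \right)} = \frac{h}{h} + \frac{h}{5 - h} = 1 + \frac{h}{5 - h}$)
$\left(\left(-3\right) 4 \cdot 12 + s{\left(-6 \right)}\right) - 1046 = \left(\left(-3\right) 4 \cdot 12 - \frac{5}{-5 - 6}\right) - 1046 = \left(\left(-12\right) 12 - \frac{5}{-11}\right) - 1046 = \left(-144 - - \frac{5}{11}\right) - 1046 = \left(-144 + \frac{5}{11}\right) - 1046 = - \frac{1579}{11} - 1046 = - \frac{13085}{11}$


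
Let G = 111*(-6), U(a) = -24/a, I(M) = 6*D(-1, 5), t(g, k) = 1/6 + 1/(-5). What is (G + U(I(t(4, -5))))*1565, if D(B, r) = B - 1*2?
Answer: -3120610/3 ≈ -1.0402e+6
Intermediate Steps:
t(g, k) = -1/30 (t(g, k) = 1*(⅙) + 1*(-⅕) = ⅙ - ⅕ = -1/30)
D(B, r) = -2 + B (D(B, r) = B - 2 = -2 + B)
I(M) = -18 (I(M) = 6*(-2 - 1) = 6*(-3) = -18)
G = -666
(G + U(I(t(4, -5))))*1565 = (-666 - 24/(-18))*1565 = (-666 - 24*(-1/18))*1565 = (-666 + 4/3)*1565 = -1994/3*1565 = -3120610/3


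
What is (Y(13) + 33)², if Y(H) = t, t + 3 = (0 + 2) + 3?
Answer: 1225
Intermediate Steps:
t = 2 (t = -3 + ((0 + 2) + 3) = -3 + (2 + 3) = -3 + 5 = 2)
Y(H) = 2
(Y(13) + 33)² = (2 + 33)² = 35² = 1225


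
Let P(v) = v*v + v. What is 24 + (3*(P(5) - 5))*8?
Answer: 624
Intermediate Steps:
P(v) = v + v**2 (P(v) = v**2 + v = v + v**2)
24 + (3*(P(5) - 5))*8 = 24 + (3*(5*(1 + 5) - 5))*8 = 24 + (3*(5*6 - 5))*8 = 24 + (3*(30 - 5))*8 = 24 + (3*25)*8 = 24 + 75*8 = 24 + 600 = 624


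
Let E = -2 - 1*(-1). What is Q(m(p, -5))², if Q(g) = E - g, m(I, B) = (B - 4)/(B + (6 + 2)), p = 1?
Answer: 4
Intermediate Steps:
E = -1 (E = -2 + 1 = -1)
m(I, B) = (-4 + B)/(8 + B) (m(I, B) = (-4 + B)/(B + 8) = (-4 + B)/(8 + B))
Q(g) = -1 - g
Q(m(p, -5))² = (-1 - (-4 - 5)/(8 - 5))² = (-1 - (-9)/3)² = (-1 - 1*(-3))² = (-1 + 3)² = 2² = 4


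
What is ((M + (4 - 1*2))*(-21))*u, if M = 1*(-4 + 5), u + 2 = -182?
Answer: 11592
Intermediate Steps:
u = -184 (u = -2 - 182 = -184)
M = 1 (M = 1*1 = 1)
((M + (4 - 1*2))*(-21))*u = ((1 + (4 - 1*2))*(-21))*(-184) = ((1 + (4 - 2))*(-21))*(-184) = ((1 + 2)*(-21))*(-184) = (3*(-21))*(-184) = -63*(-184) = 11592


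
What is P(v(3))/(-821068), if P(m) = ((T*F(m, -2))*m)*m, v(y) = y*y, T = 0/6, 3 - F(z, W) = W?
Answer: 0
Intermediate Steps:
F(z, W) = 3 - W
T = 0 (T = 0*(⅙) = 0)
v(y) = y²
P(m) = 0 (P(m) = ((0*(3 - 1*(-2)))*m)*m = ((0*(3 + 2))*m)*m = ((0*5)*m)*m = (0*m)*m = 0*m = 0)
P(v(3))/(-821068) = 0/(-821068) = 0*(-1/821068) = 0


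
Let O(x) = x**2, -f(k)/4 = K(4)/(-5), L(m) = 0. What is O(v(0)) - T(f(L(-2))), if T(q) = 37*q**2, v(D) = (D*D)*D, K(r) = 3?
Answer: -5328/25 ≈ -213.12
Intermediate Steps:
v(D) = D**3 (v(D) = D**2*D = D**3)
f(k) = 12/5 (f(k) = -12/(-5) = -12*(-1)/5 = -4*(-3/5) = 12/5)
O(v(0)) - T(f(L(-2))) = (0**3)**2 - 37*(12/5)**2 = 0**2 - 37*144/25 = 0 - 1*5328/25 = 0 - 5328/25 = -5328/25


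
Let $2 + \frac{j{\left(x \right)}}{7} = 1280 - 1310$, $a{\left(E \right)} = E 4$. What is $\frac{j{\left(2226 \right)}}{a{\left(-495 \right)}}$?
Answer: $\frac{56}{495} \approx 0.11313$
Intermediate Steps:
$a{\left(E \right)} = 4 E$
$j{\left(x \right)} = -224$ ($j{\left(x \right)} = -14 + 7 \left(1280 - 1310\right) = -14 + 7 \left(-30\right) = -14 - 210 = -224$)
$\frac{j{\left(2226 \right)}}{a{\left(-495 \right)}} = - \frac{224}{4 \left(-495\right)} = - \frac{224}{-1980} = \left(-224\right) \left(- \frac{1}{1980}\right) = \frac{56}{495}$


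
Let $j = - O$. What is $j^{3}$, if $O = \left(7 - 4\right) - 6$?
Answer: $27$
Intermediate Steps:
$O = -3$ ($O = 3 - 6 = -3$)
$j = 3$ ($j = \left(-1\right) \left(-3\right) = 3$)
$j^{3} = 3^{3} = 27$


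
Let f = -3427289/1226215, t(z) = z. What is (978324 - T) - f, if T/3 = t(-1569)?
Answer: 1205410784954/1226215 ≈ 9.8303e+5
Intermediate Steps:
T = -4707 (T = 3*(-1569) = -4707)
f = -3427289/1226215 (f = -3427289*1/1226215 = -3427289/1226215 ≈ -2.7950)
(978324 - T) - f = (978324 - 1*(-4707)) - 1*(-3427289/1226215) = (978324 + 4707) + 3427289/1226215 = 983031 + 3427289/1226215 = 1205410784954/1226215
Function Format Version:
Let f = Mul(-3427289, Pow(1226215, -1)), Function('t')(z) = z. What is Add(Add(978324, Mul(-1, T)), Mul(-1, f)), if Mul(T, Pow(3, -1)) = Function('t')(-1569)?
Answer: Rational(1205410784954, 1226215) ≈ 9.8303e+5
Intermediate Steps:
T = -4707 (T = Mul(3, -1569) = -4707)
f = Rational(-3427289, 1226215) (f = Mul(-3427289, Rational(1, 1226215)) = Rational(-3427289, 1226215) ≈ -2.7950)
Add(Add(978324, Mul(-1, T)), Mul(-1, f)) = Add(Add(978324, Mul(-1, -4707)), Mul(-1, Rational(-3427289, 1226215))) = Add(Add(978324, 4707), Rational(3427289, 1226215)) = Add(983031, Rational(3427289, 1226215)) = Rational(1205410784954, 1226215)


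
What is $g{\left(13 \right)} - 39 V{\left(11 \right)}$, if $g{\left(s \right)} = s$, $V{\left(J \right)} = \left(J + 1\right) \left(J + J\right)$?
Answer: $-10283$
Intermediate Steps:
$V{\left(J \right)} = 2 J \left(1 + J\right)$ ($V{\left(J \right)} = \left(1 + J\right) 2 J = 2 J \left(1 + J\right)$)
$g{\left(13 \right)} - 39 V{\left(11 \right)} = 13 - 39 \cdot 2 \cdot 11 \left(1 + 11\right) = 13 - 39 \cdot 2 \cdot 11 \cdot 12 = 13 - 10296 = -10283$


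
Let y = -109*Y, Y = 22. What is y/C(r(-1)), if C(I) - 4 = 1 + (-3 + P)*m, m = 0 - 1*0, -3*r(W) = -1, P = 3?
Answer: -2398/5 ≈ -479.60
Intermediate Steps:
r(W) = ⅓ (r(W) = -⅓*(-1) = ⅓)
m = 0 (m = 0 + 0 = 0)
y = -2398 (y = -109*22 = -2398)
C(I) = 5 (C(I) = 4 + (1 + (-3 + 3)*0) = 4 + (1 + 0*0) = 4 + (1 + 0) = 4 + 1 = 5)
y/C(r(-1)) = -2398/5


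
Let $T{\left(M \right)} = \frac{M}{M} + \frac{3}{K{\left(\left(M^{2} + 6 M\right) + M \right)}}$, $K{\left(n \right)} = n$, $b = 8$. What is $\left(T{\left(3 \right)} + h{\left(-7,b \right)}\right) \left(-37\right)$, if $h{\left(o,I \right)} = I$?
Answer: $- \frac{3367}{10} \approx -336.7$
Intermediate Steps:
$T{\left(M \right)} = 1 + \frac{3}{M^{2} + 7 M}$ ($T{\left(M \right)} = \frac{M}{M} + \frac{3}{\left(M^{2} + 6 M\right) + M} = 1 + \frac{3}{M^{2} + 7 M}$)
$\left(T{\left(3 \right)} + h{\left(-7,b \right)}\right) \left(-37\right) = \left(\frac{3 + 3^{2} + 7 \cdot 3}{3 \left(7 + 3\right)} + 8\right) \left(-37\right) = \left(\frac{3 + 9 + 21}{3 \cdot 10} + 8\right) \left(-37\right) = \left(\frac{1}{3} \cdot \frac{1}{10} \cdot 33 + 8\right) \left(-37\right) = \left(\frac{11}{10} + 8\right) \left(-37\right) = \frac{91}{10} \left(-37\right) = - \frac{3367}{10}$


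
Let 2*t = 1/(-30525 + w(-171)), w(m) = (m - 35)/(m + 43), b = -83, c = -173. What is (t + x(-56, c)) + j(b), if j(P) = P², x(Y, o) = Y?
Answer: 13348244969/1953497 ≈ 6833.0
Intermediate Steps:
w(m) = (-35 + m)/(43 + m)
t = -32/1953497 (t = 1/(2*(-30525 + (-35 - 171)/(43 - 171))) = 1/(2*(-30525 - 206/(-128))) = 1/(2*(-30525 - 1/128*(-206))) = 1/(2*(-30525 + 103/64)) = 1/(2*(-1953497/64)) = (½)*(-64/1953497) = -32/1953497 ≈ -1.6381e-5)
(t + x(-56, c)) + j(b) = (-32/1953497 - 56) + (-83)² = -109395864/1953497 + 6889 = 13348244969/1953497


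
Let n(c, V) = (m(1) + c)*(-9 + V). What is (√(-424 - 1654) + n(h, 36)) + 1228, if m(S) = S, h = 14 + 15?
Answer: 2038 + I*√2078 ≈ 2038.0 + 45.585*I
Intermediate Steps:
h = 29
n(c, V) = (1 + c)*(-9 + V)
(√(-424 - 1654) + n(h, 36)) + 1228 = (√(-424 - 1654) + (-9 + 36 - 9*29 + 36*29)) + 1228 = (√(-2078) + (-9 + 36 - 261 + 1044)) + 1228 = (I*√2078 + 810) + 1228 = (810 + I*√2078) + 1228 = 2038 + I*√2078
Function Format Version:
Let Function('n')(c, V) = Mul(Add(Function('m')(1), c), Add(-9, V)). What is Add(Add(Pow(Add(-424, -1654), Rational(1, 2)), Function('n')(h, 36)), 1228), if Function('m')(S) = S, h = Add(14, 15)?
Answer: Add(2038, Mul(I, Pow(2078, Rational(1, 2)))) ≈ Add(2038.0, Mul(45.585, I))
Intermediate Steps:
h = 29
Function('n')(c, V) = Mul(Add(1, c), Add(-9, V))
Add(Add(Pow(Add(-424, -1654), Rational(1, 2)), Function('n')(h, 36)), 1228) = Add(Add(Pow(Add(-424, -1654), Rational(1, 2)), Add(-9, 36, Mul(-9, 29), Mul(36, 29))), 1228) = Add(Add(Pow(-2078, Rational(1, 2)), Add(-9, 36, -261, 1044)), 1228) = Add(Add(Mul(I, Pow(2078, Rational(1, 2))), 810), 1228) = Add(Add(810, Mul(I, Pow(2078, Rational(1, 2)))), 1228) = Add(2038, Mul(I, Pow(2078, Rational(1, 2))))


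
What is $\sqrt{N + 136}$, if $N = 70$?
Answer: $\sqrt{206} \approx 14.353$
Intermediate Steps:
$\sqrt{N + 136} = \sqrt{70 + 136} = \sqrt{206}$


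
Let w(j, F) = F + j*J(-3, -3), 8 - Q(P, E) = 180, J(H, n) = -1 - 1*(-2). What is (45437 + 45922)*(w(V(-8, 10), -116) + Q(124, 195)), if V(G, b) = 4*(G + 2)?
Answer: -28504008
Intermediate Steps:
J(H, n) = 1 (J(H, n) = -1 + 2 = 1)
Q(P, E) = -172 (Q(P, E) = 8 - 1*180 = 8 - 180 = -172)
V(G, b) = 8 + 4*G (V(G, b) = 4*(2 + G) = 8 + 4*G)
w(j, F) = F + j (w(j, F) = F + j*1 = F + j)
(45437 + 45922)*(w(V(-8, 10), -116) + Q(124, 195)) = (45437 + 45922)*((-116 + (8 + 4*(-8))) - 172) = 91359*((-116 + (8 - 32)) - 172) = 91359*((-116 - 24) - 172) = 91359*(-140 - 172) = 91359*(-312) = -28504008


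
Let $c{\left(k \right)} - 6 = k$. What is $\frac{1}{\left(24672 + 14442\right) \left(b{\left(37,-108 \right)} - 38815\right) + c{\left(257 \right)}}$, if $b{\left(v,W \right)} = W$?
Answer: $- \frac{1}{1522433959} \approx -6.5684 \cdot 10^{-10}$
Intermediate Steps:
$c{\left(k \right)} = 6 + k$
$\frac{1}{\left(24672 + 14442\right) \left(b{\left(37,-108 \right)} - 38815\right) + c{\left(257 \right)}} = \frac{1}{\left(24672 + 14442\right) \left(-108 - 38815\right) + \left(6 + 257\right)} = \frac{1}{39114 \left(-38923\right) + 263} = \frac{1}{-1522434222 + 263} = \frac{1}{-1522433959} = - \frac{1}{1522433959}$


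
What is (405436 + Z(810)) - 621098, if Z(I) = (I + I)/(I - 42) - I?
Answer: -13854073/64 ≈ -2.1647e+5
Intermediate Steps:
Z(I) = -I + 2*I/(-42 + I) (Z(I) = (2*I)/(-42 + I) - I = 2*I/(-42 + I) - I = -I + 2*I/(-42 + I))
(405436 + Z(810)) - 621098 = (405436 + 810*(44 - 1*810)/(-42 + 810)) - 621098 = (405436 + 810*(44 - 810)/768) - 621098 = (405436 + 810*(1/768)*(-766)) - 621098 = (405436 - 51705/64) - 621098 = 25896199/64 - 621098 = -13854073/64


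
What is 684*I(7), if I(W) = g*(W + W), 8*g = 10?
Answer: 11970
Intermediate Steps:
g = 5/4 (g = (⅛)*10 = 5/4 ≈ 1.2500)
I(W) = 5*W/2 (I(W) = 5*(W + W)/4 = 5*(2*W)/4 = 5*W/2)
684*I(7) = 684*((5/2)*7) = 684*(35/2) = 11970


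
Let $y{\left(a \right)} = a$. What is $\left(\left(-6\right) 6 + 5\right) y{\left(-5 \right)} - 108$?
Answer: $47$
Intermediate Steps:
$\left(\left(-6\right) 6 + 5\right) y{\left(-5 \right)} - 108 = \left(\left(-6\right) 6 + 5\right) \left(-5\right) - 108 = \left(-36 + 5\right) \left(-5\right) - 108 = \left(-31\right) \left(-5\right) - 108 = 155 - 108 = 47$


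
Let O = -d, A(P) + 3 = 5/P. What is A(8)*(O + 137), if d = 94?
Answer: -817/8 ≈ -102.13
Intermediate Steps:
A(P) = -3 + 5/P
O = -94 (O = -1*94 = -94)
A(8)*(O + 137) = (-3 + 5/8)*(-94 + 137) = (-3 + 5*(⅛))*43 = (-3 + 5/8)*43 = -19/8*43 = -817/8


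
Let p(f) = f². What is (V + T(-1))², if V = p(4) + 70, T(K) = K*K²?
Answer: 7225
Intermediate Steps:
T(K) = K³
V = 86 (V = 4² + 70 = 16 + 70 = 86)
(V + T(-1))² = (86 + (-1)³)² = (86 - 1)² = 85² = 7225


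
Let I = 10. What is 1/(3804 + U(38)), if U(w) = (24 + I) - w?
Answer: 1/3800 ≈ 0.00026316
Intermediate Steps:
U(w) = 34 - w (U(w) = (24 + 10) - w = 34 - w)
1/(3804 + U(38)) = 1/(3804 + (34 - 1*38)) = 1/(3804 + (34 - 38)) = 1/(3804 - 4) = 1/3800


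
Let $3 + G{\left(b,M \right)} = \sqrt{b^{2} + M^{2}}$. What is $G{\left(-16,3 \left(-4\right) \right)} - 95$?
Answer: $-78$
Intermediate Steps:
$G{\left(b,M \right)} = -3 + \sqrt{M^{2} + b^{2}}$ ($G{\left(b,M \right)} = -3 + \sqrt{b^{2} + M^{2}} = -3 + \sqrt{M^{2} + b^{2}}$)
$G{\left(-16,3 \left(-4\right) \right)} - 95 = \left(-3 + \sqrt{\left(3 \left(-4\right)\right)^{2} + \left(-16\right)^{2}}\right) - 95 = \left(-3 + \sqrt{\left(-12\right)^{2} + 256}\right) - 95 = \left(-3 + \sqrt{144 + 256}\right) - 95 = \left(-3 + \sqrt{400}\right) - 95 = \left(-3 + 20\right) - 95 = 17 - 95 = -78$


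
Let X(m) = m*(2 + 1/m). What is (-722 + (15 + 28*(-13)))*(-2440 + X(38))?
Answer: 2530773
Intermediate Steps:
(-722 + (15 + 28*(-13)))*(-2440 + X(38)) = (-722 + (15 + 28*(-13)))*(-2440 + (1 + 2*38)) = (-722 + (15 - 364))*(-2440 + (1 + 76)) = (-722 - 349)*(-2440 + 77) = -1071*(-2363) = 2530773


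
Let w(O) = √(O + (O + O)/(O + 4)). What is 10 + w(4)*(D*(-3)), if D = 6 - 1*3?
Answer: 10 - 9*√5 ≈ -10.125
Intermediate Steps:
D = 3 (D = 6 - 3 = 3)
w(O) = √(O + 2*O/(4 + O)) (w(O) = √(O + (2*O)/(4 + O)) = √(O + 2*O/(4 + O)))
10 + w(4)*(D*(-3)) = 10 + √(4*(6 + 4)/(4 + 4))*(3*(-3)) = 10 + √(4*10/8)*(-9) = 10 + √(4*(⅛)*10)*(-9) = 10 + √5*(-9) = 10 - 9*√5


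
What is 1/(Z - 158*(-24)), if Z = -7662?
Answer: -1/3870 ≈ -0.00025840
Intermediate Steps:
1/(Z - 158*(-24)) = 1/(-7662 - 158*(-24)) = 1/(-7662 + 3792) = 1/(-3870) = -1/3870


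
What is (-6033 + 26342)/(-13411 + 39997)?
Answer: 20309/26586 ≈ 0.76390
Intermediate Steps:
(-6033 + 26342)/(-13411 + 39997) = 20309/26586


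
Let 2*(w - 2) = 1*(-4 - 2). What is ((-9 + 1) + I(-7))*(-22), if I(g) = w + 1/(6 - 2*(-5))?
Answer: 1573/8 ≈ 196.63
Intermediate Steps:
w = -1 (w = 2 + (1*(-4 - 2))/2 = 2 + (1*(-6))/2 = 2 + (1/2)*(-6) = 2 - 3 = -1)
I(g) = -15/16 (I(g) = -1 + 1/(6 - 2*(-5)) = -1 + 1/(6 + 10) = -1 + 1/16 = -15/16)
((-9 + 1) + I(-7))*(-22) = ((-9 + 1) - 15/16)*(-22) = (-8 - 15/16)*(-22) = -143/16*(-22) = 1573/8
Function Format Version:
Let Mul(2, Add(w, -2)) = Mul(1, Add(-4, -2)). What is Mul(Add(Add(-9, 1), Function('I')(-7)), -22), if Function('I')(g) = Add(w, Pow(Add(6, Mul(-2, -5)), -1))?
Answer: Rational(1573, 8) ≈ 196.63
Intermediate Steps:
w = -1 (w = Add(2, Mul(Rational(1, 2), Mul(1, Add(-4, -2)))) = Add(2, Mul(Rational(1, 2), Mul(1, -6))) = Add(2, Mul(Rational(1, 2), -6)) = Add(2, -3) = -1)
Function('I')(g) = Rational(-15, 16) (Function('I')(g) = Add(-1, Pow(Add(6, Mul(-2, -5)), -1)) = Add(-1, Pow(Add(6, 10), -1)) = Add(-1, Pow(16, -1)) = Add(-1, Rational(1, 16)) = Rational(-15, 16))
Mul(Add(Add(-9, 1), Function('I')(-7)), -22) = Mul(Add(Add(-9, 1), Rational(-15, 16)), -22) = Mul(Add(-8, Rational(-15, 16)), -22) = Mul(Rational(-143, 16), -22) = Rational(1573, 8)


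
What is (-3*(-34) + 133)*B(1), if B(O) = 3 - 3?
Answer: 0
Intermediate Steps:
B(O) = 0
(-3*(-34) + 133)*B(1) = (-3*(-34) + 133)*0 = (102 + 133)*0 = 235*0 = 0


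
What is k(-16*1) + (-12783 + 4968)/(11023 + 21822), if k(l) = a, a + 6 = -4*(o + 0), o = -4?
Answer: 64127/6569 ≈ 9.7621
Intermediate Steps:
a = 10 (a = -6 - 4*(-4 + 0) = -6 - 4*(-4) = -6 + 16 = 10)
k(l) = 10
k(-16*1) + (-12783 + 4968)/(11023 + 21822) = 10 + (-12783 + 4968)/(11023 + 21822) = 10 - 7815/32845 = 10 - 7815*1/32845 = 10 - 1563/6569 = 64127/6569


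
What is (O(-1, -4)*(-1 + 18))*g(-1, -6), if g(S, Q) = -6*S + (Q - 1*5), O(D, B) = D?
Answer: 85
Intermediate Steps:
g(S, Q) = -5 + Q - 6*S (g(S, Q) = -6*S + (Q - 5) = -6*S + (-5 + Q) = -5 + Q - 6*S)
(O(-1, -4)*(-1 + 18))*g(-1, -6) = (-(-1 + 18))*(-5 - 6 - 6*(-1)) = (-1*17)*(-5 - 6 + 6) = -17*(-5) = 85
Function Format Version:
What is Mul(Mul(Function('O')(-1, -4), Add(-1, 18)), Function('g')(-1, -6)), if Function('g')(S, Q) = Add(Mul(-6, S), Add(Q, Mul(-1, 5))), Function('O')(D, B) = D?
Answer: 85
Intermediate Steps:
Function('g')(S, Q) = Add(-5, Q, Mul(-6, S)) (Function('g')(S, Q) = Add(Mul(-6, S), Add(Q, -5)) = Add(Mul(-6, S), Add(-5, Q)) = Add(-5, Q, Mul(-6, S)))
Mul(Mul(Function('O')(-1, -4), Add(-1, 18)), Function('g')(-1, -6)) = Mul(Mul(-1, Add(-1, 18)), Add(-5, -6, Mul(-6, -1))) = Mul(Mul(-1, 17), Add(-5, -6, 6)) = Mul(-17, -5) = 85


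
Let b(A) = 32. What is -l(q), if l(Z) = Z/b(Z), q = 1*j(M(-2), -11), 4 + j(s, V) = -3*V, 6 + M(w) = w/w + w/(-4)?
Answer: -29/32 ≈ -0.90625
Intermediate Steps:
M(w) = -5 - w/4 (M(w) = -6 + (w/w + w/(-4)) = -6 + (1 + w*(-¼)) = -6 + (1 - w/4) = -5 - w/4)
j(s, V) = -4 - 3*V
q = 29 (q = 1*(-4 - 3*(-11)) = 1*(-4 + 33) = 1*29 = 29)
l(Z) = Z/32
-l(q) = -29/32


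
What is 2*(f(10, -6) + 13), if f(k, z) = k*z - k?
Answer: -114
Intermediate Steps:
f(k, z) = -k + k*z
2*(f(10, -6) + 13) = 2*(10*(-1 - 6) + 13) = 2*(10*(-7) + 13) = 2*(-70 + 13) = 2*(-57) = -114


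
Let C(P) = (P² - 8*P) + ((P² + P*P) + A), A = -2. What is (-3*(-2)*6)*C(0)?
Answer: -72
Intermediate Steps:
C(P) = -2 - 8*P + 3*P² (C(P) = (P² - 8*P) + ((P² + P*P) - 2) = (P² - 8*P) + ((P² + P²) - 2) = (P² - 8*P) + (2*P² - 2) = (P² - 8*P) + (-2 + 2*P²) = -2 - 8*P + 3*P²)
(-3*(-2)*6)*C(0) = (-3*(-2)*6)*(-2 - 8*0 + 3*0²) = (6*6)*(-2 + 0 + 3*0) = 36*(-2 + 0 + 0) = 36*(-2) = -72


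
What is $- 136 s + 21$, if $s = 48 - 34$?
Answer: $-1883$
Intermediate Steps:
$s = 14$
$- 136 s + 21 = \left(-136\right) 14 + 21 = -1904 + 21 = -1883$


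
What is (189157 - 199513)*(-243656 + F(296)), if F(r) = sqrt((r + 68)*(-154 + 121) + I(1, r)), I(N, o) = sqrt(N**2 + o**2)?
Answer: 2523301536 - 10356*sqrt(-12012 + sqrt(87617)) ≈ 2.5233e+9 - 1.1209e+6*I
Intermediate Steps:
F(r) = sqrt(-2244 + sqrt(1 + r**2) - 33*r) (F(r) = sqrt((r + 68)*(-154 + 121) + sqrt(1**2 + r**2)) = sqrt((68 + r)*(-33) + sqrt(1 + r**2)) = sqrt((-2244 - 33*r) + sqrt(1 + r**2)) = sqrt(-2244 + sqrt(1 + r**2) - 33*r))
(189157 - 199513)*(-243656 + F(296)) = (189157 - 199513)*(-243656 + sqrt(-2244 + sqrt(1 + 296**2) - 33*296)) = -10356*(-243656 + sqrt(-2244 + sqrt(1 + 87616) - 9768)) = -10356*(-243656 + sqrt(-2244 + sqrt(87617) - 9768)) = -10356*(-243656 + sqrt(-12012 + sqrt(87617))) = 2523301536 - 10356*sqrt(-12012 + sqrt(87617))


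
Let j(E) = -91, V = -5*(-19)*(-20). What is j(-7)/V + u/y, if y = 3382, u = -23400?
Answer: -1161901/169100 ≈ -6.8711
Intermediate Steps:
V = -1900 (V = 95*(-20) = -1900)
j(-7)/V + u/y = -91/(-1900) - 23400/3382 = -91*(-1/1900) - 23400*1/3382 = 91/1900 - 11700/1691 = -1161901/169100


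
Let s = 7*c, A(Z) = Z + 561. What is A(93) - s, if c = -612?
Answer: 4938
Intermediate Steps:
A(Z) = 561 + Z
s = -4284 (s = 7*(-612) = -4284)
A(93) - s = (561 + 93) - 1*(-4284) = 654 + 4284 = 4938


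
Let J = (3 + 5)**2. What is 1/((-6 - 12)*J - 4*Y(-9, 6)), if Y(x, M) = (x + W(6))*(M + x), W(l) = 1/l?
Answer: -1/1258 ≈ -0.00079491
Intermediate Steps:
J = 64 (J = 8**2 = 64)
Y(x, M) = (1/6 + x)*(M + x) (Y(x, M) = (x + 1/6)*(M + x) = (1/6 + x)*(M + x))
1/((-6 - 12)*J - 4*Y(-9, 6)) = 1/((-6 - 12)*64 - 4*((-9)**2 + (1/6)*6 + (1/6)*(-9) + 6*(-9))) = 1/(-18*64 - 4*(81 + 1 - 3/2 - 54)) = 1/(-1152 - 4*53/2) = 1/(-1152 - 106) = 1/(-1258) = -1/1258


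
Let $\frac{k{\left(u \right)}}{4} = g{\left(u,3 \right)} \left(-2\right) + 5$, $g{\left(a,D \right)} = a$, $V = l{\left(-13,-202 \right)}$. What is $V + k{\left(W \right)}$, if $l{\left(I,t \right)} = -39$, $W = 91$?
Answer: $-747$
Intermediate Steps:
$V = -39$
$k{\left(u \right)} = 20 - 8 u$ ($k{\left(u \right)} = 4 \left(u \left(-2\right) + 5\right) = 4 \left(- 2 u + 5\right) = 4 \left(5 - 2 u\right) = 20 - 8 u$)
$V + k{\left(W \right)} = -39 + \left(20 - 728\right) = -39 - 708 = -747$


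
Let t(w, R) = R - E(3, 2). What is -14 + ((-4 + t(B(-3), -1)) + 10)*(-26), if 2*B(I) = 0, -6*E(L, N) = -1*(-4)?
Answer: -484/3 ≈ -161.33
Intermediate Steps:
E(L, N) = -⅔ (E(L, N) = -(-1)*(-4)/6 = -⅙*4 = -⅔)
B(I) = 0 (B(I) = (½)*0 = 0)
t(w, R) = ⅔ + R (t(w, R) = R - 1*(-⅔) = R + ⅔ = ⅔ + R)
-14 + ((-4 + t(B(-3), -1)) + 10)*(-26) = -14 + ((-4 + (⅔ - 1)) + 10)*(-26) = -14 + ((-4 - ⅓) + 10)*(-26) = -14 + (-13/3 + 10)*(-26) = -14 + (17/3)*(-26) = -14 - 442/3 = -484/3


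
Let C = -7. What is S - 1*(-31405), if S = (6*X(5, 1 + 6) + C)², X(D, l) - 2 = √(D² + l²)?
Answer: 34094 + 60*√74 ≈ 34610.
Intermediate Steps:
X(D, l) = 2 + √(D² + l²)
S = (5 + 6*√74)² (S = (6*(2 + √(5² + (1 + 6)²)) - 7)² = (6*(2 + √(25 + 7²)) - 7)² = (6*(2 + √(25 + 49)) - 7)² = (6*(2 + √74) - 7)² = ((12 + 6*√74) - 7)² = (5 + 6*√74)² ≈ 3205.1)
S - 1*(-31405) = (2689 + 60*√74) - 1*(-31405) = (2689 + 60*√74) + 31405 = 34094 + 60*√74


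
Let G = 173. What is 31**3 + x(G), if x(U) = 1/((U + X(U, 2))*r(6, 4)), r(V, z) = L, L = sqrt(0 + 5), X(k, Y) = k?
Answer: 29791 + sqrt(5)/1730 ≈ 29791.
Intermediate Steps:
L = sqrt(5) ≈ 2.2361
r(V, z) = sqrt(5)
x(U) = sqrt(5)/(10*U) (x(U) = 1/((U + U)*sqrt(5)) = 1/((2*U)*sqrt(5)) = 1/(2*U*sqrt(5)) = sqrt(5)/(10*U))
31**3 + x(G) = 31**3 + (1/10)*sqrt(5)/173 = 29791 + (1/10)*sqrt(5)*(1/173) = 29791 + sqrt(5)/1730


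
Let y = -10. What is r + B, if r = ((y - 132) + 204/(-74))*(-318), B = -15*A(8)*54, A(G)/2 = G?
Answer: 1223688/37 ≈ 33073.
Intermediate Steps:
A(G) = 2*G
B = -12960 (B = -30*8*54 = -15*16*54 = -240*54 = -12960)
r = 1703208/37 (r = ((-10 - 132) + 204/(-74))*(-318) = (-142 + 204*(-1/74))*(-318) = (-142 - 102/37)*(-318) = -5356/37*(-318) = 1703208/37 ≈ 46033.)
r + B = 1703208/37 - 12960 = 1223688/37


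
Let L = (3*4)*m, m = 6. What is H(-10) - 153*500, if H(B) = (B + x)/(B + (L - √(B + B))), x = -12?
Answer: -73899341/966 - 11*I*√5/966 ≈ -76500.0 - 0.025462*I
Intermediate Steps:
L = 72 (L = (3*4)*6 = 12*6 = 72)
H(B) = (-12 + B)/(72 + B - √2*√B) (H(B) = (B - 12)/(B + (72 - √(B + B))) = (-12 + B)/(B + (72 - √(2*B))) = (-12 + B)/(B + (72 - √2*√B)) = (-12 + B)/(72 + B - √2*√B))
H(-10) - 153*500 = (-12 - 10)/(72 - 10 - √2*√(-10)) - 153*500 = -22/(72 - 10 - √2*I*√10) - 76500 = -22/(72 - 10 - 2*I*√5) - 76500 = -22/(62 - 2*I*√5) - 76500 = -76500 - 22/(62 - 2*I*√5)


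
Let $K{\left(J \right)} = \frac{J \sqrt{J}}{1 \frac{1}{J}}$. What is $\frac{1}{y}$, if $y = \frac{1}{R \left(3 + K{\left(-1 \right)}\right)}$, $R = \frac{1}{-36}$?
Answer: $- \frac{1}{12} - \frac{i}{36} \approx -0.083333 - 0.027778 i$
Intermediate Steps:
$R = - \frac{1}{36} \approx -0.027778$
$K{\left(J \right)} = J^{\frac{5}{2}}$ ($K{\left(J \right)} = \frac{J^{\frac{3}{2}}}{\frac{1}{J}} = J^{\frac{3}{2}} J = J^{\frac{5}{2}}$)
$y = \frac{648 \left(- \frac{1}{12} + \frac{i}{36}\right)}{5}$ ($y = \frac{1}{\left(- \frac{1}{36}\right) \left(3 + \left(-1\right)^{\frac{5}{2}}\right)} = \frac{1}{\left(- \frac{1}{36}\right) \left(3 + i\right)} = \frac{1}{- \frac{1}{12} - \frac{i}{36}} = \frac{648 \left(- \frac{1}{12} + \frac{i}{36}\right)}{5} \approx -10.8 + 3.6 i$)
$\frac{1}{y} = \frac{1}{- \frac{54}{5} + \frac{18 i}{5}} = \frac{5 \left(- \frac{54}{5} - \frac{18 i}{5}\right)}{648}$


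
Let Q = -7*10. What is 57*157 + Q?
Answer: 8879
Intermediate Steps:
Q = -70
57*157 + Q = 57*157 - 70 = 8949 - 70 = 8879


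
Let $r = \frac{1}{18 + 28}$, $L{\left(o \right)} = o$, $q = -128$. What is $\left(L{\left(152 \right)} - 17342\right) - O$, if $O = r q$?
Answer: $- \frac{395306}{23} \approx -17187.0$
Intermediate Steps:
$r = \frac{1}{46} \approx 0.021739$
$O = - \frac{64}{23}$ ($O = \frac{1}{46} \left(-128\right) = - \frac{64}{23} \approx -2.7826$)
$\left(L{\left(152 \right)} - 17342\right) - O = \left(152 - 17342\right) - - \frac{64}{23} = \left(152 - 17342\right) + \frac{64}{23} = -17190 + \frac{64}{23} = - \frac{395306}{23}$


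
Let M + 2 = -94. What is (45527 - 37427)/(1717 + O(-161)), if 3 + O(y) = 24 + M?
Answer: 4050/821 ≈ 4.9330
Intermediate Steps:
M = -96 (M = -2 - 94 = -96)
O(y) = -75 (O(y) = -3 + (24 - 96) = -3 - 72 = -75)
(45527 - 37427)/(1717 + O(-161)) = (45527 - 37427)/(1717 - 75) = 8100/1642 = 8100*(1/1642) = 4050/821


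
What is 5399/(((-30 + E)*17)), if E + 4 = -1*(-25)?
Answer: -5399/153 ≈ -35.288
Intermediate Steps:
E = 21 (E = -4 - 1*(-25) = -4 + 25 = 21)
5399/(((-30 + E)*17)) = 5399/(((-30 + 21)*17)) = 5399/((-9*17)) = 5399/(-153) = 5399*(-1/153) = -5399/153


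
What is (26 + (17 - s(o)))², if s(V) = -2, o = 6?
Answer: 2025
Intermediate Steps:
(26 + (17 - s(o)))² = (26 + (17 - 1*(-2)))² = (26 + (17 + 2))² = (26 + 19)² = 45² = 2025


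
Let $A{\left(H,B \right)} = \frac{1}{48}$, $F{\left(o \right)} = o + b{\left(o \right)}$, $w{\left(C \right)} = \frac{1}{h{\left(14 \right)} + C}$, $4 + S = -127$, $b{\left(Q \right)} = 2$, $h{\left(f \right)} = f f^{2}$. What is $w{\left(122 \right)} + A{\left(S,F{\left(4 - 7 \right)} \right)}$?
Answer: $\frac{1457}{68784} \approx 0.021182$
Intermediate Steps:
$h{\left(f \right)} = f^{3}$
$S = -131$ ($S = -4 - 127 = -131$)
$w{\left(C \right)} = \frac{1}{2744 + C}$ ($w{\left(C \right)} = \frac{1}{14^{3} + C} = \frac{1}{2744 + C}$)
$F{\left(o \right)} = 2 + o$ ($F{\left(o \right)} = o + 2 = 2 + o$)
$A{\left(H,B \right)} = \frac{1}{48}$
$w{\left(122 \right)} + A{\left(S,F{\left(4 - 7 \right)} \right)} = \frac{1}{2744 + 122} + \frac{1}{48} = \frac{1}{2866} + \frac{1}{48} = \frac{1457}{68784}$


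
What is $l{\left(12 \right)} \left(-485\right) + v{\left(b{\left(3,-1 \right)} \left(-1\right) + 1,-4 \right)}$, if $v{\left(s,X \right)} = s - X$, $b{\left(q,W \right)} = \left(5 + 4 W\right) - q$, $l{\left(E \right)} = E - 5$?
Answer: $-3388$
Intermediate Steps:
$l{\left(E \right)} = -5 + E$
$b{\left(q,W \right)} = 5 - q + 4 W$
$l{\left(12 \right)} \left(-485\right) + v{\left(b{\left(3,-1 \right)} \left(-1\right) + 1,-4 \right)} = \left(-5 + 12\right) \left(-485\right) + \left(\left(\left(5 - 3 + 4 \left(-1\right)\right) \left(-1\right) + 1\right) - -4\right) = 7 \left(-485\right) + \left(\left(\left(5 - 3 - 4\right) \left(-1\right) + 1\right) + 4\right) = -3395 + \left(\left(\left(-2\right) \left(-1\right) + 1\right) + 4\right) = -3395 + \left(\left(2 + 1\right) + 4\right) = -3395 + \left(3 + 4\right) = -3395 + 7 = -3388$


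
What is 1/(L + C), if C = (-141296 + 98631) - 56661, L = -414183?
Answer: -1/513509 ≈ -1.9474e-6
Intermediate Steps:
C = -99326 (C = -42665 - 56661 = -99326)
1/(L + C) = 1/(-414183 - 99326) = 1/(-513509) = -1/513509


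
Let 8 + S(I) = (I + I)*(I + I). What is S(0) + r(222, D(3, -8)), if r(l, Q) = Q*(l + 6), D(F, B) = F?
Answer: 676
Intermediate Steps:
S(I) = -8 + 4*I**2 (S(I) = -8 + (I + I)*(I + I) = -8 + (2*I)*(2*I) = -8 + 4*I**2)
r(l, Q) = Q*(6 + l)
S(0) + r(222, D(3, -8)) = (-8 + 4*0**2) + 3*(6 + 222) = (-8 + 4*0) + 3*228 = (-8 + 0) + 684 = -8 + 684 = 676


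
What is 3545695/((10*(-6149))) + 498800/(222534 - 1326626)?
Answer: -17933839527/308593714 ≈ -58.115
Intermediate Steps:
3545695/((10*(-6149))) + 498800/(222534 - 1326626) = 3545695/(-61490) + 498800/(-1104092) = 3545695*(-1/61490) + 498800*(-1/1104092) = -709139/12298 - 124700/276023 = -17933839527/308593714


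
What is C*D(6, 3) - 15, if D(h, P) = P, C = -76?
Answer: -243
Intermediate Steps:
C*D(6, 3) - 15 = -76*3 - 15 = -228 - 15 = -243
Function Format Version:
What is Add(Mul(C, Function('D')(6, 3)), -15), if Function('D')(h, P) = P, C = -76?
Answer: -243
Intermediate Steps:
Add(Mul(C, Function('D')(6, 3)), -15) = Add(Mul(-76, 3), -15) = Add(-228, -15) = -243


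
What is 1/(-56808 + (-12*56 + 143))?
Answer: -1/57337 ≈ -1.7441e-5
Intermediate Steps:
1/(-56808 + (-12*56 + 143)) = 1/(-56808 + (-672 + 143)) = 1/(-56808 - 529) = 1/(-57337) = -1/57337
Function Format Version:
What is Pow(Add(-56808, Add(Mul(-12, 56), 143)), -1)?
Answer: Rational(-1, 57337) ≈ -1.7441e-5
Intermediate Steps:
Pow(Add(-56808, Add(Mul(-12, 56), 143)), -1) = Pow(Add(-56808, Add(-672, 143)), -1) = Pow(Add(-56808, -529), -1) = Pow(-57337, -1) = Rational(-1, 57337)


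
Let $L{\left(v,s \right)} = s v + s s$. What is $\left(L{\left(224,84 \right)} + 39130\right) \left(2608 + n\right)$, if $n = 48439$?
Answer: $3318157094$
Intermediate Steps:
$L{\left(v,s \right)} = s^{2} + s v$ ($L{\left(v,s \right)} = s v + s^{2} = s^{2} + s v$)
$\left(L{\left(224,84 \right)} + 39130\right) \left(2608 + n\right) = \left(84 \left(84 + 224\right) + 39130\right) \left(2608 + 48439\right) = \left(84 \cdot 308 + 39130\right) 51047 = \left(25872 + 39130\right) 51047 = 65002 \cdot 51047 = 3318157094$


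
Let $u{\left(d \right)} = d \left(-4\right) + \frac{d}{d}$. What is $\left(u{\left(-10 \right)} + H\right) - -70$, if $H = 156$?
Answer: $267$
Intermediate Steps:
$u{\left(d \right)} = 1 - 4 d$ ($u{\left(d \right)} = - 4 d + 1 = 1 - 4 d$)
$\left(u{\left(-10 \right)} + H\right) - -70 = \left(\left(1 - -40\right) + 156\right) - -70 = \left(\left(1 + 40\right) + 156\right) + \left(-70 + 140\right) = \left(41 + 156\right) + 70 = 197 + 70 = 267$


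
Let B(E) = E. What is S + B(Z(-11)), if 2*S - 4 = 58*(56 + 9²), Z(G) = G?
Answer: 3964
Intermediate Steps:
S = 3975 (S = 2 + (58*(56 + 9²))/2 = 2 + (58*(56 + 81))/2 = 2 + (58*137)/2 = 2 + (½)*7946 = 2 + 3973 = 3975)
S + B(Z(-11)) = 3975 - 11 = 3964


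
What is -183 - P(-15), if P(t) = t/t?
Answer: -184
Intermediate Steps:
P(t) = 1
-183 - P(-15) = -183 - 1*1 = -183 - 1 = -184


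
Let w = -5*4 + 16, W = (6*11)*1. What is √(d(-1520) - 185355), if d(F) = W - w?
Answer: I*√185285 ≈ 430.45*I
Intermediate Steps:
W = 66 (W = 66*1 = 66)
w = -4 (w = -20 + 16 = -4)
d(F) = 70 (d(F) = 66 - 1*(-4) = 66 + 4 = 70)
√(d(-1520) - 185355) = √(70 - 185355) = √(-185285) = I*√185285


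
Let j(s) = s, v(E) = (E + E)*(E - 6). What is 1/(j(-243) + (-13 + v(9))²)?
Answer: 1/1438 ≈ 0.00069541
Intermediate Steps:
v(E) = 2*E*(-6 + E) (v(E) = (2*E)*(-6 + E) = 2*E*(-6 + E))
1/(j(-243) + (-13 + v(9))²) = 1/(-243 + (-13 + 2*9*(-6 + 9))²) = 1/(-243 + (-13 + 2*9*3)²) = 1/(-243 + (-13 + 54)²) = 1/(-243 + 41²) = 1/(-243 + 1681) = 1/1438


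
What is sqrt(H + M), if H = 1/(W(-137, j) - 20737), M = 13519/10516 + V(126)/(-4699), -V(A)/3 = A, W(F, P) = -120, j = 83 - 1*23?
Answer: 3*sqrt(333093146207109053687)/46847366554 ≈ 1.1687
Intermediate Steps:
j = 60 (j = 83 - 23 = 60)
V(A) = -3*A
M = 6136439/4492244 (M = 13519/10516 - 3*126/(-4699) = 13519*(1/10516) - 378*(-1/4699) = 1229/956 + 378/4699 = 6136439/4492244 ≈ 1.3660)
H = -1/20857 (H = 1/(-120 - 20737) = 1/(-20857) = -1/20857 ≈ -4.7946e-5)
sqrt(H + M) = sqrt(-1/20857 + 6136439/4492244) = sqrt(127983215979/93694733108) = 3*sqrt(333093146207109053687)/46847366554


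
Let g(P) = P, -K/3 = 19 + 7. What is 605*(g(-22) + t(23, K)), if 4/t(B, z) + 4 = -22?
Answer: -174240/13 ≈ -13403.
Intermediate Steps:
K = -78 (K = -3*(19 + 7) = -3*26 = -78)
t(B, z) = -2/13 (t(B, z) = 4/(-4 - 22) = 4/(-26) = 4*(-1/26) = -2/13)
605*(g(-22) + t(23, K)) = 605*(-22 - 2/13) = 605*(-288/13) = -174240/13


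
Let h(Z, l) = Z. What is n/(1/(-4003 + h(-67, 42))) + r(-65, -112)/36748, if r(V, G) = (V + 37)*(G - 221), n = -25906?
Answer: 968653579871/9187 ≈ 1.0544e+8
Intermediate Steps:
r(V, G) = (-221 + G)*(37 + V) (r(V, G) = (37 + V)*(-221 + G) = (-221 + G)*(37 + V))
n/(1/(-4003 + h(-67, 42))) + r(-65, -112)/36748 = -25906/(1/(-4003 - 67)) + (-8177 - 221*(-65) + 37*(-112) - 112*(-65))/36748 = -25906/(1/(-4070)) + (-8177 + 14365 - 4144 + 7280)*(1/36748) = -25906/(-1/4070) + 9324*(1/36748) = -25906*(-4070) + 2331/9187 = 105437420 + 2331/9187 = 968653579871/9187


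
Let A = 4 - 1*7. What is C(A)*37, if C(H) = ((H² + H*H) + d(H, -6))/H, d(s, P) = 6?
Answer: -296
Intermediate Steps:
A = -3 (A = 4 - 7 = -3)
C(H) = (6 + 2*H²)/H (C(H) = ((H² + H*H) + 6)/H = ((H² + H²) + 6)/H = (2*H² + 6)/H = (6 + 2*H²)/H)
C(A)*37 = (2*(-3) + 6/(-3))*37 = (-6 + 6*(-⅓))*37 = (-6 - 2)*37 = -8*37 = -296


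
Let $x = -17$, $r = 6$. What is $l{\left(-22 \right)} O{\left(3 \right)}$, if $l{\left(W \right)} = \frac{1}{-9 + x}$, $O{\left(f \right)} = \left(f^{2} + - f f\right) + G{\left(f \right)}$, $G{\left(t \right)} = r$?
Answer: $- \frac{3}{13} \approx -0.23077$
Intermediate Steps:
$G{\left(t \right)} = 6$
$O{\left(f \right)} = 6$ ($O{\left(f \right)} = \left(f^{2} + - f f\right) + 6 = \left(f^{2} - f^{2}\right) + 6 = 0 + 6 = 6$)
$l{\left(W \right)} = - \frac{1}{26}$ ($l{\left(W \right)} = \frac{1}{-9 - 17} = \frac{1}{-26} = - \frac{1}{26}$)
$l{\left(-22 \right)} O{\left(3 \right)} = \left(- \frac{1}{26}\right) 6 = - \frac{3}{13}$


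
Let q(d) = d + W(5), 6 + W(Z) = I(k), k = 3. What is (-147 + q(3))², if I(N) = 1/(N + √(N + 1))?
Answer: 561001/25 ≈ 22440.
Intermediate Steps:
I(N) = 1/(N + √(1 + N))
W(Z) = -29/5 (W(Z) = -6 + 1/(3 + √(1 + 3)) = -6 + 1/(3 + √4) = -6 + 1/(3 + 2) = -6 + 1/5 = -6 + ⅕ = -29/5)
q(d) = -29/5 + d (q(d) = d - 29/5 = -29/5 + d)
(-147 + q(3))² = (-147 + (-29/5 + 3))² = (-147 - 14/5)² = (-749/5)² = 561001/25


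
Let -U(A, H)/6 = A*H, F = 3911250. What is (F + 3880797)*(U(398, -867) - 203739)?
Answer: 14545079076879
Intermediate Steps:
U(A, H) = -6*A*H
(F + 3880797)*(U(398, -867) - 203739) = (3911250 + 3880797)*(-6*398*(-867) - 203739) = 7792047*(2070396 - 203739) = 7792047*1866657 = 14545079076879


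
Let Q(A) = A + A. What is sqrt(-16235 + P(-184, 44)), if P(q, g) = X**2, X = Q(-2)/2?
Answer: I*sqrt(16231) ≈ 127.4*I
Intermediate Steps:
Q(A) = 2*A
X = -2 (X = (2*(-2))/2 = -4*1/2 = -2)
P(q, g) = 4 (P(q, g) = (-2)**2 = 4)
sqrt(-16235 + P(-184, 44)) = sqrt(-16235 + 4) = sqrt(-16231) = I*sqrt(16231)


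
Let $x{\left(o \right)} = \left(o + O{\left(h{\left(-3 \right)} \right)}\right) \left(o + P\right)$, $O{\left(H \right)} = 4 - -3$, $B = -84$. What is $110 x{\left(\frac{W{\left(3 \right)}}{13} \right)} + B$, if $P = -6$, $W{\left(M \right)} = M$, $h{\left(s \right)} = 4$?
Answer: $- \frac{789696}{169} \approx -4672.8$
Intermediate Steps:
$O{\left(H \right)} = 7$ ($O{\left(H \right)} = 4 + 3 = 7$)
$x{\left(o \right)} = \left(-6 + o\right) \left(7 + o\right)$ ($x{\left(o \right)} = \left(o + 7\right) \left(o - 6\right) = \left(7 + o\right) \left(-6 + o\right) = \left(-6 + o\right) \left(7 + o\right)$)
$110 x{\left(\frac{W{\left(3 \right)}}{13} \right)} + B = 110 \left(-42 + \frac{3}{13} + \left(\frac{3}{13}\right)^{2}\right) - 84 = 110 \left(-42 + \frac{3}{13} + \frac{9}{169}\right) - 84 = 110 \left(- \frac{7050}{169}\right) - 84 = - \frac{775500}{169} - 84 = - \frac{789696}{169}$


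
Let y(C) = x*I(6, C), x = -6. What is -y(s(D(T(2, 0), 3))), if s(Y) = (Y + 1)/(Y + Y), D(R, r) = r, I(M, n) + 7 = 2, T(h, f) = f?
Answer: -30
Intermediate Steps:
I(M, n) = -5 (I(M, n) = -7 + 2 = -5)
s(Y) = (1 + Y)/(2*Y) (s(Y) = (1 + Y)/((2*Y)) = (1 + Y)*(1/(2*Y)) = (1 + Y)/(2*Y))
y(C) = 30 (y(C) = -6*(-5) = 30)
-y(s(D(T(2, 0), 3))) = -1*30 = -30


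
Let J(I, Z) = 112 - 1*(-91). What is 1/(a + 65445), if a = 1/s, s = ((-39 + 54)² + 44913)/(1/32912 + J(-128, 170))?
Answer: 1485581856/97223911247057 ≈ 1.5280e-5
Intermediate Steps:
J(I, Z) = 203 (J(I, Z) = 112 + 91 = 203)
s = 1485581856/6681137 (s = ((-39 + 54)² + 44913)/(1/32912 + 203) = (15² + 44913)/(1/32912 + 203) = (225 + 44913)/(6681137/32912) = 45138*(32912/6681137) = 1485581856/6681137 ≈ 222.35)
a = 6681137/1485581856 (a = 1/(1485581856/6681137) = 6681137/1485581856 ≈ 0.0044973)
1/(a + 65445) = 1/(6681137/1485581856 + 65445) = 1/(97223911247057/1485581856) = 1485581856/97223911247057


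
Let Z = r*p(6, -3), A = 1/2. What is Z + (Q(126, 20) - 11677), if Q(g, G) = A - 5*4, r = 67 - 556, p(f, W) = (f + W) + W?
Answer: -23393/2 ≈ -11697.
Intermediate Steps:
p(f, W) = f + 2*W (p(f, W) = (W + f) + W = f + 2*W)
r = -489
A = ½ ≈ 0.50000
Q(g, G) = -39/2 (Q(g, G) = ½ - 5*4 = ½ - 20 = -39/2)
Z = 0 (Z = -489*(6 + 2*(-3)) = -489*(6 - 6) = -489*0 = 0)
Z + (Q(126, 20) - 11677) = 0 + (-39/2 - 11677) = 0 - 23393/2 = -23393/2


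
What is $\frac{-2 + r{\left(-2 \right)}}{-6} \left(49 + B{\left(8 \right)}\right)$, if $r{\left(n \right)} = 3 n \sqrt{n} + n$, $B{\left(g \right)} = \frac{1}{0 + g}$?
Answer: $\frac{131}{4} + \frac{393 i \sqrt{2}}{8} \approx 32.75 + 69.473 i$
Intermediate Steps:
$B{\left(g \right)} = \frac{1}{g}$
$r{\left(n \right)} = n + 3 n^{\frac{3}{2}}$ ($r{\left(n \right)} = 3 n^{\frac{3}{2}} + n = n + 3 n^{\frac{3}{2}}$)
$\frac{-2 + r{\left(-2 \right)}}{-6} \left(49 + B{\left(8 \right)}\right) = \frac{-2 - \left(2 - 3 \left(-2\right)^{\frac{3}{2}}\right)}{-6} \left(49 + \frac{1}{8}\right) = \left(-2 - \left(2 - 3 \left(- 2 i \sqrt{2}\right)\right)\right) \left(- \frac{1}{6}\right) \left(49 + \frac{1}{8}\right) = \left(-2 - \left(2 + 6 i \sqrt{2}\right)\right) \left(- \frac{1}{6}\right) \frac{393}{8} = \left(-4 - 6 i \sqrt{2}\right) \left(- \frac{1}{6}\right) \frac{393}{8} = \left(\frac{2}{3} + i \sqrt{2}\right) \frac{393}{8} = \frac{131}{4} + \frac{393 i \sqrt{2}}{8}$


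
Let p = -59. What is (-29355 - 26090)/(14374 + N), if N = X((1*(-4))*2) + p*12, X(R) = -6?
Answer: -11089/2732 ≈ -4.0589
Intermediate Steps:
N = -714 (N = -6 - 59*12 = -6 - 708 = -714)
(-29355 - 26090)/(14374 + N) = (-29355 - 26090)/(14374 - 714) = -55445/13660 = -55445*1/13660 = -11089/2732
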